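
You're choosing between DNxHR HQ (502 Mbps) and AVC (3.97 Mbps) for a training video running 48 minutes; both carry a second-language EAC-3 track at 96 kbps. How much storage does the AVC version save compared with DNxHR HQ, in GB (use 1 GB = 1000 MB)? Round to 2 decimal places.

48 min = 2880 s
Audio: 96 kbps = 0.096 Mbps.
DNxHR HQ: 502.096 Mbps × 2880 s = 1446036.5 Mb = 180.755 GB.
AVC: 4.066 Mbps × 2880 s = 11710.1 Mb = 1.464 GB.
Saving: 180.755 − 1.464 = 179.291 GB.

179.29 GB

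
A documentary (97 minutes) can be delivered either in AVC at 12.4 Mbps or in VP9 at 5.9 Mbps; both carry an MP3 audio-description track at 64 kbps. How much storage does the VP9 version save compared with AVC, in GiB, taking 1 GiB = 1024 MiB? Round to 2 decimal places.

97 min = 5820 s
Audio: 64 kbps = 0.064 Mbps.
AVC: 12.464 Mbps × 5820 s = 72540.5 Mb = 8.445 GiB.
VP9: 5.964 Mbps × 5820 s = 34710.5 Mb = 4.041 GiB.
Saving: 8.445 − 4.041 = 4.404 GiB.

4.40 GiB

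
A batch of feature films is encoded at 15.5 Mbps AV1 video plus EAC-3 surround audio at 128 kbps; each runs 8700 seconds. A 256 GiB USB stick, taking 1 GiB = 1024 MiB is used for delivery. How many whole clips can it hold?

Audio: 128 kbps = 0.128 Mbps.
Total bitrate: 15.628 Mbps.
Per item: 15.628 Mbps × 8700 s = 135,964 Mb = 16,995 MB.
Capacity: 256 GiB = 2,199,023 Mb; 16.17 items → 16 complete.

16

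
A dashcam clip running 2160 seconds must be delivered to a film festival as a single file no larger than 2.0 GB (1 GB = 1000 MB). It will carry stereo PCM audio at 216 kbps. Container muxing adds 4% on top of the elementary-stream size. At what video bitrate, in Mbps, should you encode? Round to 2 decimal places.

Budget: 2.0 GB = 16000.0 Mb.
Stream payload after overhead: 16000.0 / 1.04 = 15384.6 Mb.
Total bitrate budget: 15384.6 Mb / 2160 s = 7.123 Mbps.
Audio: 216 kbps = 0.216 Mbps.
Video: 7.123 − 0.216 = 6.907 Mbps.

6.91 Mbps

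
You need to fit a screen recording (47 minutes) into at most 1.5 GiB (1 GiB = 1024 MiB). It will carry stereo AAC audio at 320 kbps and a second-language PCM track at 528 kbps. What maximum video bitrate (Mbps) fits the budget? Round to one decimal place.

3.7 Mbps

Budget: 1.5 GiB = 12884.9 Mb.
47 min = 2820 s
Total bitrate budget: 12884.9 Mb / 2820 s = 4.569 Mbps.
Audio total: 320 + 528 = 848 kbps = 0.848 Mbps.
Video: 4.569 − 0.848 = 3.721 Mbps.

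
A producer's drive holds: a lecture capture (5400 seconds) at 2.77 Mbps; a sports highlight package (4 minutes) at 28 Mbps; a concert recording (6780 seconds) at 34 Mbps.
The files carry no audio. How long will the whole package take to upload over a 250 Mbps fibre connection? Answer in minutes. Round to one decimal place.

16.8 minutes

lecture capture: 2.770 Mbps × 5400 s = 14958.0 Mb
sports highlight package: 28.000 Mbps × 240 s = 6720.0 Mb
concert recording: 34.000 Mbps × 6780 s = 230520.0 Mb
Total: 252198.0 Mb = 31524.8 MB.
At 250 Mbps: 252198.0 / 250 = 1009 s ≈ 16.8 minutes.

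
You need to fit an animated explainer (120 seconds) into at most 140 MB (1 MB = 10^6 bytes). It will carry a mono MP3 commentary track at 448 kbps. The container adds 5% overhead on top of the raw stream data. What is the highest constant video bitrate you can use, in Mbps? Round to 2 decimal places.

8.44 Mbps

Budget: 140 MB = 1120.0 Mb.
Stream payload after overhead: 1120.0 / 1.05 = 1066.7 Mb.
Total bitrate budget: 1066.7 Mb / 120 s = 8.889 Mbps.
Audio: 448 kbps = 0.448 Mbps.
Video: 8.889 − 0.448 = 8.441 Mbps.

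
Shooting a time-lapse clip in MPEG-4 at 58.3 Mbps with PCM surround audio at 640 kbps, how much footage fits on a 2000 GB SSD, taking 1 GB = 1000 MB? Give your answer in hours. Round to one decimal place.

75.4 hours

Audio: 640 kbps = 0.640 Mbps.
Total bitrate: 58.3 + 0.640 = 58.940 Mbps.
Capacity: 2000 GB = 16,000,000 Mb.
Recording time: 16,000,000 / 58.940 = 271,463 s ≈ 75.4 hours.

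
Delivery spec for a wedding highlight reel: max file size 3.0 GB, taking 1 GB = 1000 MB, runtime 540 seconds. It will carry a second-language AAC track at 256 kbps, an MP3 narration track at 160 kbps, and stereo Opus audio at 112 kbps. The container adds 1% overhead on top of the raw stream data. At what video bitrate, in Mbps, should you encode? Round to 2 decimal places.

Budget: 3.0 GB = 24000.0 Mb.
Stream payload after overhead: 24000.0 / 1.01 = 23762.4 Mb.
Total bitrate budget: 23762.4 Mb / 540 s = 44.004 Mbps.
Audio total: 256 + 160 + 112 = 528 kbps = 0.528 Mbps.
Video: 44.004 − 0.528 = 43.476 Mbps.

43.48 Mbps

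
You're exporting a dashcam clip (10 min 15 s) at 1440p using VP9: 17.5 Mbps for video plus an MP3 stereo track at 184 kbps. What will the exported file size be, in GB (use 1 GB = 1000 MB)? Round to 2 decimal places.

10 min 15 s = 615 s
Audio: 184 kbps = 0.184 Mbps.
Total bitrate: 17.5 + 0.184 = 17.684 Mbps.
Stream data: 17.684 Mbps × 615 s = 10875.7 Mb.
10,876 Mb ÷ 8 = 1,359 MB → 1.359 GB.

1.36 GB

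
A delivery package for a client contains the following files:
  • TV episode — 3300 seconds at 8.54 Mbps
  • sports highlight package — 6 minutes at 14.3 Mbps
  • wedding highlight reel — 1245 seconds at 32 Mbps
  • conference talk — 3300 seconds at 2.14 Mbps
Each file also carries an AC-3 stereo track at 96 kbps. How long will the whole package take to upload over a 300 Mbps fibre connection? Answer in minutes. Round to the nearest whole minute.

Audio: 96 kbps = 0.096 Mbps.
TV episode: 8.636 Mbps × 3300 s = 28498.8 Mb
sports highlight package: 14.396 Mbps × 360 s = 5182.6 Mb
wedding highlight reel: 32.096 Mbps × 1245 s = 39959.5 Mb
conference talk: 2.236 Mbps × 3300 s = 7378.8 Mb
Total: 81019.7 Mb = 10127.5 MB.
At 300 Mbps: 81019.7 / 300 = 270 s ≈ 4.5 minutes.

5 minutes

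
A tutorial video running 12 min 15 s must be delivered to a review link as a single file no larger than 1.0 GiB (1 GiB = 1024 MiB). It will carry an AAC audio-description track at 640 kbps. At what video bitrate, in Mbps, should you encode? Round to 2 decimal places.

Budget: 1.0 GiB = 8589.9 Mb.
12 min 15 s = 735 s
Total bitrate budget: 8589.9 Mb / 735 s = 11.687 Mbps.
Audio: 640 kbps = 0.640 Mbps.
Video: 11.687 − 0.640 = 11.047 Mbps.

11.05 Mbps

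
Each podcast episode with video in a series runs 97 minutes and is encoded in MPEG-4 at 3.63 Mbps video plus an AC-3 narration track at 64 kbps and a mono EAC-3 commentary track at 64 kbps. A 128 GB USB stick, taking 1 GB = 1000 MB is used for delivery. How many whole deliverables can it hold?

46

97 min = 5820 s
Audio total: 64 + 64 = 128 kbps = 0.128 Mbps.
Total bitrate: 3.758 Mbps.
Per item: 3.758 Mbps × 5820 s = 21,872 Mb = 2,734 MB.
Capacity: 128 GB = 1,024,000 Mb; 46.82 items → 46 complete.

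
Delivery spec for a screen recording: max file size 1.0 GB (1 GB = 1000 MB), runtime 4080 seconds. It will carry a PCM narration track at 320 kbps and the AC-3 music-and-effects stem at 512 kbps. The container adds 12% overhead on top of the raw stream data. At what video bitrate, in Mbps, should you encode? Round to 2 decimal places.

0.92 Mbps

Budget: 1.0 GB = 8000.0 Mb.
Stream payload after overhead: 8000.0 / 1.12 = 7142.9 Mb.
Total bitrate budget: 7142.9 Mb / 4080 s = 1.751 Mbps.
Audio total: 320 + 512 = 832 kbps = 0.832 Mbps.
Video: 1.751 − 0.832 = 0.919 Mbps.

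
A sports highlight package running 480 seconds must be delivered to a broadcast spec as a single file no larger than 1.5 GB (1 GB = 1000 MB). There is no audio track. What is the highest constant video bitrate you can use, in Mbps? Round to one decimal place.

Budget: 1.5 GB = 12000.0 Mb.
Total bitrate budget: 12000.0 Mb / 480 s = 25.000 Mbps.

25.0 Mbps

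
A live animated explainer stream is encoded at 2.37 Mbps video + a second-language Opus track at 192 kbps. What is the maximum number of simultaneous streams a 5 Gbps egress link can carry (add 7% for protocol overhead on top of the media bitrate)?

1823

Audio: 192 kbps = 0.192 Mbps.
Per-viewer media rate: 2.562 Mbps.
On the wire with 7% overhead: 2.741 Mbps.
5 Gbps = 5,000 Mbps; 5,000 / 2.741 = 1823.93 → 1823 viewers.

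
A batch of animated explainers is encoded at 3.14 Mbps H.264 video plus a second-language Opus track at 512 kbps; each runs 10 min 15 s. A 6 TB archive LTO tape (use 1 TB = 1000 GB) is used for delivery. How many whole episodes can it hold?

21371

10 min 15 s = 615 s
Audio: 512 kbps = 0.512 Mbps.
Total bitrate: 3.652 Mbps.
Per item: 3.652 Mbps × 615 s = 2,246 Mb = 280.7 MB.
Capacity: 6 TB = 48,000,000 Mb; 21371.52 items → 21371 complete.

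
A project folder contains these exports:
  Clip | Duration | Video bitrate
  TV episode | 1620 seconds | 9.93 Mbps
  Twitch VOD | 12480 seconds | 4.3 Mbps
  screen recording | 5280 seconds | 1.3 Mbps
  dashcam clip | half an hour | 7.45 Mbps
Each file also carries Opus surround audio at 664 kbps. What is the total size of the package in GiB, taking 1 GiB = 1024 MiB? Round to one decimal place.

Audio: 664 kbps = 0.664 Mbps.
TV episode: 10.594 Mbps × 1620 s = 17162.3 Mb
Twitch VOD: 4.964 Mbps × 12480 s = 61950.7 Mb
screen recording: 1.964 Mbps × 5280 s = 10369.9 Mb
dashcam clip: 8.114 Mbps × 1800 s = 14605.2 Mb
Total: 104088.1 Mb = 13011.0 MB.
= 12.12 GiB.

12.1 GiB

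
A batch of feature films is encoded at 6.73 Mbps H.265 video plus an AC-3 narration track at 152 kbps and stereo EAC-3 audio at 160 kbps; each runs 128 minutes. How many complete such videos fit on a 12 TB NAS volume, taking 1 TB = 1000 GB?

1775

128 min = 7680 s
Audio total: 152 + 160 = 312 kbps = 0.312 Mbps.
Total bitrate: 7.042 Mbps.
Per item: 7.042 Mbps × 7680 s = 54,083 Mb = 6,760 MB.
Capacity: 12 TB = 96,000,000 Mb; 1775.06 items → 1775 complete.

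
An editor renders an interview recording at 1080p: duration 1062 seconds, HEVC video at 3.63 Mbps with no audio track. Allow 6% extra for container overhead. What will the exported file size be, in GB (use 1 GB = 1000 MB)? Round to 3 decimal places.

0.511 GB

Total bitrate: 3.63 Mbps.
Stream data: 3.630 Mbps × 1062 s = 3855.1 Mb.
With 6% container overhead: ×1.06.
4,086 Mb ÷ 8 = 510.8 MB → 0.5108 GB.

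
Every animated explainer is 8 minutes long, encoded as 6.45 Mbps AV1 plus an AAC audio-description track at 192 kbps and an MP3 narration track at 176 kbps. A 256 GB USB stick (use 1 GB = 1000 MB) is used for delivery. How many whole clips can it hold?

8 min = 480 s
Audio total: 192 + 176 = 368 kbps = 0.368 Mbps.
Total bitrate: 6.818 Mbps.
Per item: 6.818 Mbps × 480 s = 3,273 Mb = 409.1 MB.
Capacity: 256 GB = 2,048,000 Mb; 625.79 items → 625 complete.

625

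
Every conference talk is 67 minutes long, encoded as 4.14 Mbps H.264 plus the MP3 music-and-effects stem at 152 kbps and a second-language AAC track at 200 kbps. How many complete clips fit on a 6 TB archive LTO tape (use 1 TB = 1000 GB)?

2658

67 min = 4020 s
Audio total: 152 + 200 = 352 kbps = 0.352 Mbps.
Total bitrate: 4.492 Mbps.
Per item: 4.492 Mbps × 4020 s = 18,058 Mb = 2,257 MB.
Capacity: 6 TB = 48,000,000 Mb; 2658.13 items → 2658 complete.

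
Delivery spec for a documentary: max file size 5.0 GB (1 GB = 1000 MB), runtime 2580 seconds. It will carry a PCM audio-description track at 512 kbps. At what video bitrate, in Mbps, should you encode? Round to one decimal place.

Budget: 5.0 GB = 40000.0 Mb.
Total bitrate budget: 40000.0 Mb / 2580 s = 15.504 Mbps.
Audio: 512 kbps = 0.512 Mbps.
Video: 15.504 − 0.512 = 14.992 Mbps.

15.0 Mbps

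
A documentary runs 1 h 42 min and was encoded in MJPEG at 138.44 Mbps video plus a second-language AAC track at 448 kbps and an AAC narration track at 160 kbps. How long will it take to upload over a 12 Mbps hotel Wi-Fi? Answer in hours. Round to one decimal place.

19.7 hours

1 h 42 min = 102 min = 6120 s
Audio total: 448 + 160 = 608 kbps = 0.608 Mbps.
Total bitrate: 139.048 Mbps.
File: 139.048 Mbps × 6120 s = 850973.8 Mb.
At 12 Mbps: 850973.8 / 12 = 70914.5 s ≈ 19.7 hours.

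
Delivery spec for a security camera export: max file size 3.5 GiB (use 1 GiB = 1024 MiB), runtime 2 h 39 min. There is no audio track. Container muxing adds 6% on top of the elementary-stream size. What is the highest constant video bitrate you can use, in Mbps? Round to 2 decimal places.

Budget: 3.5 GiB = 30064.8 Mb.
Stream payload after overhead: 30064.8 / 1.06 = 28363.0 Mb.
2 h 39 min = 159 min = 9540 s
Total bitrate budget: 28363.0 Mb / 9540 s = 2.973 Mbps.

2.97 Mbps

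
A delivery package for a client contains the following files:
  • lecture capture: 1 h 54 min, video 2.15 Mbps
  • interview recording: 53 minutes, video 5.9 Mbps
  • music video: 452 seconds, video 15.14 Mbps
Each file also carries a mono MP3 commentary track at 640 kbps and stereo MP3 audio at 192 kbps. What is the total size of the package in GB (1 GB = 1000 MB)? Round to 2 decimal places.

Audio total: 640 + 192 = 832 kbps = 0.832 Mbps.
lecture capture: 2.982 Mbps × 6840 s = 20396.9 Mb
interview recording: 6.732 Mbps × 3180 s = 21407.8 Mb
music video: 15.972 Mbps × 452 s = 7219.3 Mb
Total: 49024.0 Mb = 6128.0 MB.
= 6.128 GB.

6.13 GB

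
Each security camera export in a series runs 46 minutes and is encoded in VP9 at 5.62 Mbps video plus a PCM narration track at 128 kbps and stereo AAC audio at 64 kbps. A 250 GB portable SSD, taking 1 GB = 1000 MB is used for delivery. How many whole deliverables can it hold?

46 min = 2760 s
Audio total: 128 + 64 = 192 kbps = 0.192 Mbps.
Total bitrate: 5.812 Mbps.
Per item: 5.812 Mbps × 2760 s = 16,041 Mb = 2,005 MB.
Capacity: 250 GB = 2,000,000 Mb; 124.68 items → 124 complete.

124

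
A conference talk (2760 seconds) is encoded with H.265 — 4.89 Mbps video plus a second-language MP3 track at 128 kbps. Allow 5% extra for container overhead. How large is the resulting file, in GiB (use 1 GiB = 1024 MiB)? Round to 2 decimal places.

1.69 GiB

Audio: 128 kbps = 0.128 Mbps.
Total bitrate: 4.89 + 0.128 = 5.018 Mbps.
Stream data: 5.018 Mbps × 2760 s = 13849.7 Mb.
With 5% container overhead: ×1.05.
14,542 Mb = 1,817,770,500 bytes ÷ 1,073,741,824 = 1.693 GiB.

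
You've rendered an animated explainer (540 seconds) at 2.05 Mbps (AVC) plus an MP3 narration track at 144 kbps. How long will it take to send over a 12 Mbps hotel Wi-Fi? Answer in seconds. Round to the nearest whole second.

99 seconds

Audio: 144 kbps = 0.144 Mbps.
Total bitrate: 2.194 Mbps.
File: 2.194 Mbps × 540 s = 1184.8 Mb.
At 12 Mbps: 1184.8 / 12 = 98.7 s ≈ 98.7 seconds.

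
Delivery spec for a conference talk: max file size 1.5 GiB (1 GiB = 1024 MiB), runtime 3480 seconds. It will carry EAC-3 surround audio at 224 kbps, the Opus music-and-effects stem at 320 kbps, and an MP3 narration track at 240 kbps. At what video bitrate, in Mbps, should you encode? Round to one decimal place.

Budget: 1.5 GiB = 12884.9 Mb.
Total bitrate budget: 12884.9 Mb / 3480 s = 3.703 Mbps.
Audio total: 224 + 320 + 240 = 784 kbps = 0.784 Mbps.
Video: 3.703 − 0.784 = 2.919 Mbps.

2.9 Mbps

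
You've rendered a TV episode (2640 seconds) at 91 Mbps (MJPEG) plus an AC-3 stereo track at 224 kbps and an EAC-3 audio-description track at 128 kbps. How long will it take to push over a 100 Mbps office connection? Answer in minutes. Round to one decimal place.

Audio total: 224 + 128 = 352 kbps = 0.352 Mbps.
Total bitrate: 91.352 Mbps.
File: 91.352 Mbps × 2640 s = 241169.3 Mb.
At 100 Mbps: 241169.3 / 100 = 2411.7 s ≈ 40.2 minutes.

40.2 minutes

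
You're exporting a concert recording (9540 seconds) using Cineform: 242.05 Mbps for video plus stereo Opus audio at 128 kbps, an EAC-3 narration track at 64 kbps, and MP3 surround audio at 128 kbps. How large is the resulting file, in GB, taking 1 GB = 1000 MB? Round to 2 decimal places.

289.03 GB

Audio total: 128 + 64 + 128 = 320 kbps = 0.320 Mbps.
Total bitrate: 242.05 + 0.320 = 242.370 Mbps.
Stream data: 242.370 Mbps × 9540 s = 2312209.8 Mb.
2,312,210 Mb ÷ 8 = 289,026 MB → 289.0 GB.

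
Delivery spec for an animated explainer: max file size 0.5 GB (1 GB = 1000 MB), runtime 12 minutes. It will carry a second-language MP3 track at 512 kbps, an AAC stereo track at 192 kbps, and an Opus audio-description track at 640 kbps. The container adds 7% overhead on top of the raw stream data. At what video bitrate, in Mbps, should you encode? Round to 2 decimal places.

Budget: 0.5 GB = 4000.0 Mb.
Stream payload after overhead: 4000.0 / 1.07 = 3738.3 Mb.
12 min = 720 s
Total bitrate budget: 3738.3 Mb / 720 s = 5.192 Mbps.
Audio total: 512 + 192 + 640 = 1344 kbps = 1.344 Mbps.
Video: 5.192 − 1.344 = 3.848 Mbps.

3.85 Mbps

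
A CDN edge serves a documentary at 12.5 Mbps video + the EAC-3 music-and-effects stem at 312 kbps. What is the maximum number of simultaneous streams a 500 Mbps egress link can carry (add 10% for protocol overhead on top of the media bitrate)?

35

Audio: 312 kbps = 0.312 Mbps.
Per-viewer media rate: 12.812 Mbps.
On the wire with 10% overhead: 14.093 Mbps.
500 Mbps = 500.0 Mbps; 500.0 / 14.093 = 35.48 → 35 viewers.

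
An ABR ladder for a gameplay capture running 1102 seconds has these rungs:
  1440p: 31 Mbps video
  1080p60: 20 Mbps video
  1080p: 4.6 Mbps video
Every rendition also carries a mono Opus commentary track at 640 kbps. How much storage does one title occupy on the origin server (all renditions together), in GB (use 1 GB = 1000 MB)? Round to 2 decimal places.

Audio: 640 kbps = 0.640 Mbps.
Sum of rendition bitrates: (31+0.640) + (20+0.640) + (4.6+0.640) = 57.520 Mbps.
× 1102 s = 63,387 Mb = 7,923 MB = 7.923 GB.

7.92 GB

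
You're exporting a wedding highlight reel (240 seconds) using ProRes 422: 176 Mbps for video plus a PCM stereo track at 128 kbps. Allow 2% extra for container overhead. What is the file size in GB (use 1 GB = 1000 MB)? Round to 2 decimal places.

Audio: 128 kbps = 0.128 Mbps.
Total bitrate: 176 + 0.128 = 176.128 Mbps.
Stream data: 176.128 Mbps × 240 s = 42270.7 Mb.
With 2% container overhead: ×1.02.
43,116 Mb ÷ 8 = 5,390 MB → 5.390 GB.

5.39 GB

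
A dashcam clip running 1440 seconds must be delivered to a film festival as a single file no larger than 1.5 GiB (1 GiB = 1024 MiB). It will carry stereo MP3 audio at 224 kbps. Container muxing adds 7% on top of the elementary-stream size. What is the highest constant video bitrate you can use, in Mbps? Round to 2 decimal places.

8.14 Mbps

Budget: 1.5 GiB = 12884.9 Mb.
Stream payload after overhead: 12884.9 / 1.07 = 12042.0 Mb.
Total bitrate budget: 12042.0 Mb / 1440 s = 8.362 Mbps.
Audio: 224 kbps = 0.224 Mbps.
Video: 8.362 − 0.224 = 8.138 Mbps.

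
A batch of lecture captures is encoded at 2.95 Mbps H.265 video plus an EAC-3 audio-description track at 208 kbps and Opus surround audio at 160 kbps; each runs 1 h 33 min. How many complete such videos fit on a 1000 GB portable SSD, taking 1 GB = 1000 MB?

1 h 33 min = 93 min = 5580 s
Audio total: 208 + 160 = 368 kbps = 0.368 Mbps.
Total bitrate: 3.318 Mbps.
Per item: 3.318 Mbps × 5580 s = 18,514 Mb = 2,314 MB.
Capacity: 1000 GB = 8,000,000 Mb; 432.10 items → 432 complete.

432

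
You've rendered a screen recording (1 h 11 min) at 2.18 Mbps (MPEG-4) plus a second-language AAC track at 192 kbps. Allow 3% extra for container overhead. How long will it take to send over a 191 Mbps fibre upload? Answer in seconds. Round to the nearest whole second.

54 seconds

1 h 11 min = 71 min = 4260 s
Audio: 192 kbps = 0.192 Mbps.
Total bitrate: 2.372 Mbps.
File: 2.372 Mbps × 4260 s = 10104.7 Mb.
With 3% container overhead: ×1.03. → 10407.9 Mb.
At 191 Mbps: 10407.9 / 191 = 54.5 s ≈ 54.5 seconds.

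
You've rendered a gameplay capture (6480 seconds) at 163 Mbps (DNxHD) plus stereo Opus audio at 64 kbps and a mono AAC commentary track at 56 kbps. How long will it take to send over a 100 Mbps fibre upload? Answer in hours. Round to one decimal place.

2.9 hours

Audio total: 64 + 56 = 120 kbps = 0.120 Mbps.
Total bitrate: 163.120 Mbps.
File: 163.120 Mbps × 6480 s = 1057017.6 Mb.
At 100 Mbps: 1057017.6 / 100 = 10570.2 s ≈ 2.94 hours.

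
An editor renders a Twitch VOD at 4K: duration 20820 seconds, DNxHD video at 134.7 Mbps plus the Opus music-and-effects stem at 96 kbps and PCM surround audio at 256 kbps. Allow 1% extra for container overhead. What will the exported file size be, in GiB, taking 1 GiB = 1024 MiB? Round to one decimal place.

330.6 GiB

Audio total: 96 + 256 = 352 kbps = 0.352 Mbps.
Total bitrate: 134.7 + 0.352 = 135.052 Mbps.
Stream data: 135.052 Mbps × 20820 s = 2811782.6 Mb.
With 1% container overhead: ×1.01.
2,839,900 Mb = 354,987,558,300 bytes ÷ 1,073,741,824 = 330.6 GiB.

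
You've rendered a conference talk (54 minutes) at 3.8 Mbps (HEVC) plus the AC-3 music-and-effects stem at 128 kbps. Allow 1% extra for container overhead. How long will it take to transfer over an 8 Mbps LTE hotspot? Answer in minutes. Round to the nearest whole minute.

54 min = 3240 s
Audio: 128 kbps = 0.128 Mbps.
Total bitrate: 3.928 Mbps.
File: 3.928 Mbps × 3240 s = 12726.7 Mb.
With 1% container overhead: ×1.01. → 12854.0 Mb.
At 8 Mbps: 12854.0 / 8 = 1606.7 s ≈ 26.8 minutes.

27 minutes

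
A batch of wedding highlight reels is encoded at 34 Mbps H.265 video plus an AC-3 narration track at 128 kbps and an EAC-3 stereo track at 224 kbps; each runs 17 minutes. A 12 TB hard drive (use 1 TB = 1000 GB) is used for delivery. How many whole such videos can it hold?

2739

17 min = 1020 s
Audio total: 128 + 224 = 352 kbps = 0.352 Mbps.
Total bitrate: 34.352 Mbps.
Per item: 34.352 Mbps × 1020 s = 35,039 Mb = 4,380 MB.
Capacity: 12 TB = 96,000,000 Mb; 2739.80 items → 2739 complete.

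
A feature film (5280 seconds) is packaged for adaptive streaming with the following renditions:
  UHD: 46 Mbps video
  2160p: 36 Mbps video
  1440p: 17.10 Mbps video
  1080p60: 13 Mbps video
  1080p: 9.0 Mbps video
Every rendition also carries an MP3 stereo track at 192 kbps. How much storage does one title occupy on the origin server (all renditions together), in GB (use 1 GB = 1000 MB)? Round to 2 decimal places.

Audio: 192 kbps = 0.192 Mbps.
Sum of rendition bitrates: (46+0.192) + (36+0.192) + (17.10+0.192) + (13+0.192) + (9.0+0.192) = 122.060 Mbps.
× 5280 s = 644,477 Mb = 80,560 MB = 80.56 GB.

80.56 GB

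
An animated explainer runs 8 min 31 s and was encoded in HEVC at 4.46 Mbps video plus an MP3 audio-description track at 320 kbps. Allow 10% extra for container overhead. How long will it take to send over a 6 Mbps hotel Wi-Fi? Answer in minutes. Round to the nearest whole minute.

8 min 31 s = 511 s
Audio: 320 kbps = 0.320 Mbps.
Total bitrate: 4.780 Mbps.
File: 4.780 Mbps × 511 s = 2442.6 Mb.
With 10% container overhead: ×1.10. → 2686.8 Mb.
At 6 Mbps: 2686.8 / 6 = 447.8 s ≈ 7.46 minutes.

7 minutes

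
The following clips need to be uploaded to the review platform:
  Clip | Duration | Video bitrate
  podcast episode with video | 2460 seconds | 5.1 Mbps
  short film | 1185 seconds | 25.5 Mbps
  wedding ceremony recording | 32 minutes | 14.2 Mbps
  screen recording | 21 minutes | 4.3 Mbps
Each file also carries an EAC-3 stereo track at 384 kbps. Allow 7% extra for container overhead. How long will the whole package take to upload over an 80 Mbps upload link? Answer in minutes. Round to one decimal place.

Audio: 384 kbps = 0.384 Mbps.
podcast episode with video: 5.484 Mbps × 2460 s × 1.07 = 14435.0 Mb
short film: 25.884 Mbps × 1185 s × 1.07 = 32819.6 Mb
wedding ceremony recording: 14.584 Mbps × 1920 s × 1.07 = 29961.4 Mb
screen recording: 4.684 Mbps × 1260 s × 1.07 = 6315.0 Mb
Total: 83530.9 Mb = 10441.4 MB.
At 80 Mbps: 83530.9 / 80 = 1044 s ≈ 17.4 minutes.

17.4 minutes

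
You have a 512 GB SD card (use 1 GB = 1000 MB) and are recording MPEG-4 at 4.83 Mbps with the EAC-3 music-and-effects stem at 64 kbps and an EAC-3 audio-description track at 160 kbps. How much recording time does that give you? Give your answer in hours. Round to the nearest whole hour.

Audio total: 64 + 160 = 224 kbps = 0.224 Mbps.
Total bitrate: 4.83 + 0.224 = 5.054 Mbps.
Capacity: 512 GB = 4,096,000 Mb.
Recording time: 4,096,000 / 5.054 = 810,447 s ≈ 225 hours.

225 hours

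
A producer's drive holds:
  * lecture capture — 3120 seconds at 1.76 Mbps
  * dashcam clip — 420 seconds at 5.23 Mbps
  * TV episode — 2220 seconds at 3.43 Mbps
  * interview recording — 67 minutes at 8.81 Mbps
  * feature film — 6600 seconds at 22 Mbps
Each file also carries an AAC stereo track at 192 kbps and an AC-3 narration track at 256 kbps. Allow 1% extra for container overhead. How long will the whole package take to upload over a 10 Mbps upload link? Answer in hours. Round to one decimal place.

5.7 hours

Audio total: 192 + 256 = 448 kbps = 0.448 Mbps.
lecture capture: 2.208 Mbps × 3120 s × 1.01 = 6957.8 Mb
dashcam clip: 5.678 Mbps × 420 s × 1.01 = 2408.6 Mb
TV episode: 3.878 Mbps × 2220 s × 1.01 = 8695.3 Mb
interview recording: 9.258 Mbps × 4020 s × 1.01 = 37589.3 Mb
feature film: 22.448 Mbps × 6600 s × 1.01 = 149638.4 Mb
Total: 205289.4 Mb = 25661.2 MB.
At 10 Mbps: 205289.4 / 10 = 20529 s ≈ 5.7 hours.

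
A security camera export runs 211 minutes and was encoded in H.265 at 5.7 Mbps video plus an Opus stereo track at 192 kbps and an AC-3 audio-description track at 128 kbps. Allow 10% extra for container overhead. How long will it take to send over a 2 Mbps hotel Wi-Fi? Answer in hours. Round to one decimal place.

211 min = 12660 s
Audio total: 192 + 128 = 320 kbps = 0.320 Mbps.
Total bitrate: 6.020 Mbps.
File: 6.020 Mbps × 12660 s = 76213.2 Mb.
With 10% container overhead: ×1.10. → 83834.5 Mb.
At 2 Mbps: 83834.5 / 2 = 41917.3 s ≈ 11.6 hours.

11.6 hours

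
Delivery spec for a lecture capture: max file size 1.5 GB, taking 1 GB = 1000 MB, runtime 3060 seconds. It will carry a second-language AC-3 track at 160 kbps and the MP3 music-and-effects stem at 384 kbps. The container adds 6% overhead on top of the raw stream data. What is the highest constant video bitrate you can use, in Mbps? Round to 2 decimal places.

Budget: 1.5 GB = 12000.0 Mb.
Stream payload after overhead: 12000.0 / 1.06 = 11320.8 Mb.
Total bitrate budget: 11320.8 Mb / 3060 s = 3.700 Mbps.
Audio total: 160 + 384 = 544 kbps = 0.544 Mbps.
Video: 3.700 − 0.544 = 3.156 Mbps.

3.16 Mbps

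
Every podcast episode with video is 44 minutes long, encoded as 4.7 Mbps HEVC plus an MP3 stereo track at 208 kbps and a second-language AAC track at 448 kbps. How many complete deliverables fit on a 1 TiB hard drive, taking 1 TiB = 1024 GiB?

44 min = 2640 s
Audio total: 208 + 448 = 656 kbps = 0.656 Mbps.
Total bitrate: 5.356 Mbps.
Per item: 5.356 Mbps × 2640 s = 14,140 Mb = 1,767 MB.
Capacity: 1 TiB = 8,796,093 Mb; 622.08 items → 622 complete.

622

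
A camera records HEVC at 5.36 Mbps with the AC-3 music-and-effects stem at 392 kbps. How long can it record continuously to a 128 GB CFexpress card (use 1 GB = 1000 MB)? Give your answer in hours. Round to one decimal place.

49.5 hours

Audio: 392 kbps = 0.392 Mbps.
Total bitrate: 5.36 + 0.392 = 5.752 Mbps.
Capacity: 128 GB = 1,024,000 Mb.
Recording time: 1,024,000 / 5.752 = 178,025 s ≈ 49.5 hours.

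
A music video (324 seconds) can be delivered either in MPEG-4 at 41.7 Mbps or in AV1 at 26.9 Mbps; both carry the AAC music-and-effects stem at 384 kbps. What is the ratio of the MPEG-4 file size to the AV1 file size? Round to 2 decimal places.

Audio: 384 kbps = 0.384 Mbps.
MPEG-4: 42.084 Mbps × 324 s = 13635.2 Mb = 1.587 GiB.
AV1: 27.284 Mbps × 324 s = 8840.0 Mb = 1.029 GiB.
Ratio: 1.587 / 1.029 = 1.542.

1.54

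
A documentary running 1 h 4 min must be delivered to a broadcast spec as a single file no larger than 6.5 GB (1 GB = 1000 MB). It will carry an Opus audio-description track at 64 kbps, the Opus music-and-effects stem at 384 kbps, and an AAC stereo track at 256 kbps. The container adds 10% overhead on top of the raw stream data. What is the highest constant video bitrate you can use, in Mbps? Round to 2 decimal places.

Budget: 6.5 GB = 52000.0 Mb.
Stream payload after overhead: 52000.0 / 1.10 = 47272.7 Mb.
1 h 4 min = 64 min = 3840 s
Total bitrate budget: 47272.7 Mb / 3840 s = 12.311 Mbps.
Audio total: 64 + 384 + 256 = 704 kbps = 0.704 Mbps.
Video: 12.311 − 0.704 = 11.607 Mbps.

11.61 Mbps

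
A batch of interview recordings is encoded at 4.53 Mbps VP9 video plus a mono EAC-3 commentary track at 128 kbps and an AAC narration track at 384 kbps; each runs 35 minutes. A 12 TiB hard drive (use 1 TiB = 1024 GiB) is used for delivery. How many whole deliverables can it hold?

9968

35 min = 2100 s
Audio total: 128 + 384 = 512 kbps = 0.512 Mbps.
Total bitrate: 5.042 Mbps.
Per item: 5.042 Mbps × 2100 s = 10,588 Mb = 1,324 MB.
Capacity: 12 TiB = 105,553,116 Mb; 9968.94 items → 9968 complete.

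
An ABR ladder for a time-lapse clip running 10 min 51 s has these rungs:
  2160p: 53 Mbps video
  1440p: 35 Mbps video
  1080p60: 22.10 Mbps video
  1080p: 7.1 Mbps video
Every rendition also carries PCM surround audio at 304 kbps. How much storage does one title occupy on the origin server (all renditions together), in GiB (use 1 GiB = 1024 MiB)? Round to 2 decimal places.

8.97 GiB

10 min 51 s = 651 s
Audio: 304 kbps = 0.304 Mbps.
Sum of rendition bitrates: (53+0.304) + (35+0.304) + (22.10+0.304) + (7.1+0.304) = 118.416 Mbps.
× 651 s = 77,089 Mb = 9,636 MB = 8.974 GiB.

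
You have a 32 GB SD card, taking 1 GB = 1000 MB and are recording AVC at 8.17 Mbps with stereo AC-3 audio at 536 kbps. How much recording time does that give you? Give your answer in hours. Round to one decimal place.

Audio: 536 kbps = 0.536 Mbps.
Total bitrate: 8.17 + 0.536 = 8.706 Mbps.
Capacity: 32 GB = 256,000 Mb.
Recording time: 256,000 / 8.706 = 29,405 s ≈ 8.17 hours.

8.2 hours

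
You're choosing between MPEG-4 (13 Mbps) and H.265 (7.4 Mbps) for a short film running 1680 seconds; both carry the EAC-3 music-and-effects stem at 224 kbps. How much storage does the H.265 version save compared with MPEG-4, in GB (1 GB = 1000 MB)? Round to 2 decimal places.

Audio: 224 kbps = 0.224 Mbps.
MPEG-4: 13.224 Mbps × 1680 s = 22216.3 Mb = 2.777 GB.
H.265: 7.624 Mbps × 1680 s = 12808.3 Mb = 1.601 GB.
Saving: 2.777 − 1.601 = 1.176 GB.

1.18 GB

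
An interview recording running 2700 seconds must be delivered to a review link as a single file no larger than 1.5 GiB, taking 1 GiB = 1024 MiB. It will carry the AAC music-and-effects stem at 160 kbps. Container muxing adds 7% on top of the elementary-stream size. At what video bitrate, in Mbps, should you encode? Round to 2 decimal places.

Budget: 1.5 GiB = 12884.9 Mb.
Stream payload after overhead: 12884.9 / 1.07 = 12042.0 Mb.
Total bitrate budget: 12042.0 Mb / 2700 s = 4.460 Mbps.
Audio: 160 kbps = 0.160 Mbps.
Video: 4.460 − 0.160 = 4.300 Mbps.

4.30 Mbps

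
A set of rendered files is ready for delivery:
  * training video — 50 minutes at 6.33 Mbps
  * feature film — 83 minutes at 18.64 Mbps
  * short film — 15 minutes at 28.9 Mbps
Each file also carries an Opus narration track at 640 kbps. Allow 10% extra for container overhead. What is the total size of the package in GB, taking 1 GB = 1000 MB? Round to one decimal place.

19.7 GB

Audio: 640 kbps = 0.640 Mbps.
training video: 6.970 Mbps × 3000 s × 1.10 = 23001.0 Mb
feature film: 19.280 Mbps × 4980 s × 1.10 = 105615.8 Mb
short film: 29.540 Mbps × 900 s × 1.10 = 29244.6 Mb
Total: 157861.4 Mb = 19732.7 MB.
= 19.73 GB.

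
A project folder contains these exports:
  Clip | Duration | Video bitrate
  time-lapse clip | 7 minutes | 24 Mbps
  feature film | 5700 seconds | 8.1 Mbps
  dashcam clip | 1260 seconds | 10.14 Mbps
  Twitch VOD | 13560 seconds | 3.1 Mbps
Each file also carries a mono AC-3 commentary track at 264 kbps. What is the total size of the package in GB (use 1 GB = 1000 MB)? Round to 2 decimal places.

14.57 GB

Audio: 264 kbps = 0.264 Mbps.
time-lapse clip: 24.264 Mbps × 420 s = 10190.9 Mb
feature film: 8.364 Mbps × 5700 s = 47674.8 Mb
dashcam clip: 10.404 Mbps × 1260 s = 13109.0 Mb
Twitch VOD: 3.364 Mbps × 13560 s = 45615.8 Mb
Total: 116590.6 Mb = 14573.8 MB.
= 14.57 GB.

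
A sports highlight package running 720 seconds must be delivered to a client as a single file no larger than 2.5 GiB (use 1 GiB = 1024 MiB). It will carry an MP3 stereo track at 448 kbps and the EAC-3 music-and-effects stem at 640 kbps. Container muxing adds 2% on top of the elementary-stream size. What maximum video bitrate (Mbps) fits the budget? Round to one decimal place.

28.2 Mbps

Budget: 2.5 GiB = 21474.8 Mb.
Stream payload after overhead: 21474.8 / 1.02 = 21053.8 Mb.
Total bitrate budget: 21053.8 Mb / 720 s = 29.241 Mbps.
Audio total: 448 + 640 = 1088 kbps = 1.088 Mbps.
Video: 29.241 − 1.088 = 28.153 Mbps.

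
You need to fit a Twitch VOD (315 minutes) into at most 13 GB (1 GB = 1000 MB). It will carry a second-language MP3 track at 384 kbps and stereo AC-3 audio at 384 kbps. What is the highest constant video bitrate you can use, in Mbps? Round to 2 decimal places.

4.73 Mbps

Budget: 13 GB = 104000.0 Mb.
315 min = 18900 s
Total bitrate budget: 104000.0 Mb / 18900 s = 5.503 Mbps.
Audio total: 384 + 384 = 768 kbps = 0.768 Mbps.
Video: 5.503 − 0.768 = 4.735 Mbps.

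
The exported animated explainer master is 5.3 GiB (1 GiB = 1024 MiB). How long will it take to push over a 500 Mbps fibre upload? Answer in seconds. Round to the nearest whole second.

File: 5.3 GiB = 45526.7 Mb.
At 500 Mbps: 45526.7 / 500 = 91.1 s ≈ 91.1 seconds.

91 seconds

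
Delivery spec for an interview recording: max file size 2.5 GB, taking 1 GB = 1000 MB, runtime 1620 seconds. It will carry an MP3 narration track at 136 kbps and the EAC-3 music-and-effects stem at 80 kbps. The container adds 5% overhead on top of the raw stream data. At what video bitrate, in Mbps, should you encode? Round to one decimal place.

Budget: 2.5 GB = 20000.0 Mb.
Stream payload after overhead: 20000.0 / 1.05 = 19047.6 Mb.
Total bitrate budget: 19047.6 Mb / 1620 s = 11.758 Mbps.
Audio total: 136 + 80 = 216 kbps = 0.216 Mbps.
Video: 11.758 − 0.216 = 11.542 Mbps.

11.5 Mbps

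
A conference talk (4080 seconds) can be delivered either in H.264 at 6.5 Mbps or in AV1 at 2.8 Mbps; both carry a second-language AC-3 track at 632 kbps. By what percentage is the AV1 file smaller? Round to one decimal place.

51.9%

Audio: 632 kbps = 0.632 Mbps.
H.264: 7.132 Mbps × 4080 s = 29098.6 Mb = 3.637 GB.
AV1: 3.432 Mbps × 4080 s = 14002.6 Mb = 1.750 GB.
Reduction: (1 − 1.750/3.637) × 100 = 51.88%.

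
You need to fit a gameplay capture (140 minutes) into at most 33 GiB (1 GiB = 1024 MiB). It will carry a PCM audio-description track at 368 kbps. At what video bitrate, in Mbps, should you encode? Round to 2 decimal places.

Budget: 33 GiB = 283467.8 Mb.
140 min = 8400 s
Total bitrate budget: 283467.8 Mb / 8400 s = 33.746 Mbps.
Audio: 368 kbps = 0.368 Mbps.
Video: 33.746 − 0.368 = 33.378 Mbps.

33.38 Mbps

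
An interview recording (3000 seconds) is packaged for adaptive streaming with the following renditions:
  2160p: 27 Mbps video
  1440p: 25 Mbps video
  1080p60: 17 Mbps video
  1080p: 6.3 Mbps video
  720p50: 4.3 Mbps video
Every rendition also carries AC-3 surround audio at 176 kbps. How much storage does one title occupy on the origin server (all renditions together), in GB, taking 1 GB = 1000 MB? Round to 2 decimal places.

30.18 GB

Audio: 176 kbps = 0.176 Mbps.
Sum of rendition bitrates: (27+0.176) + (25+0.176) + (17+0.176) + (6.3+0.176) + (4.3+0.176) = 80.480 Mbps.
× 3000 s = 241,440 Mb = 30,180 MB = 30.18 GB.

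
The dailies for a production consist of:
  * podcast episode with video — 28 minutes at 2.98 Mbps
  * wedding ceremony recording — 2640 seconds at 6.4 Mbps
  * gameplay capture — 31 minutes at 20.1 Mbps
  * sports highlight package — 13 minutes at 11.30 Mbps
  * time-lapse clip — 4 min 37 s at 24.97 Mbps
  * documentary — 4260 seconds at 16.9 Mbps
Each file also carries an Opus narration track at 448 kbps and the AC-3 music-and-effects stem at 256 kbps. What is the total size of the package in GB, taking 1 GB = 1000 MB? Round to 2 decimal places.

Audio total: 448 + 256 = 704 kbps = 0.704 Mbps.
podcast episode with video: 3.684 Mbps × 1680 s = 6189.1 Mb
wedding ceremony recording: 7.104 Mbps × 2640 s = 18754.6 Mb
gameplay capture: 20.804 Mbps × 1860 s = 38695.4 Mb
sports highlight package: 12.004 Mbps × 780 s = 9363.1 Mb
time-lapse clip: 25.674 Mbps × 277 s = 7111.7 Mb
documentary: 17.604 Mbps × 4260 s = 74993.0 Mb
Total: 155107.0 Mb = 19388.4 MB.
= 19.39 GB.

19.39 GB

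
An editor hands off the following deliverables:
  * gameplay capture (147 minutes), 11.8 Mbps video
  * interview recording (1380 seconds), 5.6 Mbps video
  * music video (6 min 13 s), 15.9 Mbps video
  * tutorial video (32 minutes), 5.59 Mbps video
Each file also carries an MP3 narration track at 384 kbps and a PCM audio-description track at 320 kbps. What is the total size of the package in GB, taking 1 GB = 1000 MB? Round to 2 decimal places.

Audio total: 384 + 320 = 704 kbps = 0.704 Mbps.
gameplay capture: 12.504 Mbps × 8820 s = 110285.3 Mb
interview recording: 6.304 Mbps × 1380 s = 8699.5 Mb
music video: 16.604 Mbps × 373 s = 6193.3 Mb
tutorial video: 6.294 Mbps × 1920 s = 12084.5 Mb
Total: 137262.6 Mb = 17157.8 MB.
= 17.16 GB.

17.16 GB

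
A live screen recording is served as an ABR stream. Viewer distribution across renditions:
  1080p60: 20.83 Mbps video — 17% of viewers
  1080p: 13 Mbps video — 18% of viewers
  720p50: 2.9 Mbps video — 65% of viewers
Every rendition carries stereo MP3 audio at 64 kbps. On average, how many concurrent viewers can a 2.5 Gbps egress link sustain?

Audio: 64 kbps = 0.064 Mbps.
Average per-viewer bitrate: 0.17×20.894 + 0.18×13.064 + 0.65×2.964 = 7.830 Mbps.
2.5 Gbps = 2,500 Mbps; 2,500 / 7.830 = 319.28 → 319.

319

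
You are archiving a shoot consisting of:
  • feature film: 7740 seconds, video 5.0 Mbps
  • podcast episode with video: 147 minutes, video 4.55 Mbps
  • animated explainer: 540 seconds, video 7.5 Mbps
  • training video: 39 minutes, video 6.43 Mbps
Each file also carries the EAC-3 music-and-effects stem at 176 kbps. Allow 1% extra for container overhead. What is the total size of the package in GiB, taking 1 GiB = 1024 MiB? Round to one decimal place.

Audio: 176 kbps = 0.176 Mbps.
feature film: 5.176 Mbps × 7740 s × 1.01 = 40462.9 Mb
podcast episode with video: 4.726 Mbps × 8820 s × 1.01 = 42100.2 Mb
animated explainer: 7.676 Mbps × 540 s × 1.01 = 4186.5 Mb
training video: 6.606 Mbps × 2340 s × 1.01 = 15612.6 Mb
Total: 102362.1 Mb = 12795.3 MB.
= 11.92 GiB.

11.9 GiB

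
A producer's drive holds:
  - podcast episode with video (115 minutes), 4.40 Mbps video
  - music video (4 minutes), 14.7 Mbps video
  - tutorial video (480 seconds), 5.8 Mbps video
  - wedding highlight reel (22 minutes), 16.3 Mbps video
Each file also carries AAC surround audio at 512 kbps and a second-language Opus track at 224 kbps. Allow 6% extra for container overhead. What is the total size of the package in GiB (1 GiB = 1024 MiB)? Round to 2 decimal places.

7.99 GiB

Audio total: 512 + 224 = 736 kbps = 0.736 Mbps.
podcast episode with video: 5.136 Mbps × 6900 s × 1.06 = 37564.7 Mb
music video: 15.436 Mbps × 240 s × 1.06 = 3926.9 Mb
tutorial video: 6.536 Mbps × 480 s × 1.06 = 3325.5 Mb
wedding highlight reel: 17.036 Mbps × 1320 s × 1.06 = 23836.8 Mb
Total: 68653.9 Mb = 8581.7 MB.
= 7.992 GiB.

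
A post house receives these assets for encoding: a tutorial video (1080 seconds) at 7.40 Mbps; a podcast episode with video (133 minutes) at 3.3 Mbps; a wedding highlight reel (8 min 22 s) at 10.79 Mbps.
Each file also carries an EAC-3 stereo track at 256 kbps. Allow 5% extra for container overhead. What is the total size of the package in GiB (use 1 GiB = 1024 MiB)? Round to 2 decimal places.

5.16 GiB

Audio: 256 kbps = 0.256 Mbps.
tutorial video: 7.656 Mbps × 1080 s × 1.05 = 8681.9 Mb
podcast episode with video: 3.556 Mbps × 7980 s × 1.05 = 29795.7 Mb
wedding highlight reel: 11.046 Mbps × 502 s × 1.05 = 5822.3 Mb
Total: 44300.0 Mb = 5537.5 MB.
= 5.157 GiB.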